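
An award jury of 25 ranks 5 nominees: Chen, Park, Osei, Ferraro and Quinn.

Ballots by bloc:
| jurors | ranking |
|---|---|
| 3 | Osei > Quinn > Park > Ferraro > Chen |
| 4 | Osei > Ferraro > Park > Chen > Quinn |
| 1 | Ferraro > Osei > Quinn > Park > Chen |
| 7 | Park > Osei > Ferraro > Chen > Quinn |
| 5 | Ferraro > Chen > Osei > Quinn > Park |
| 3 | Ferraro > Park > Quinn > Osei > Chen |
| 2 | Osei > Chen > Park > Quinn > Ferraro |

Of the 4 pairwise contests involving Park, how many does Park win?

Park against each rival (25 jurors):
Park vs Chen: Park wins 18–7.
Park vs Osei: Park is ranked higher on 7+3 = 10 ballots, Osei on 15. Osei wins 15–10.
Park vs Ferraro: 3+7+2 = 12 for Park, 13 for Ferraro — Ferraro by 13–12.
Park vs Quinn: 16 to 9, Park.
Park beats Chen, Quinn; loses to Osei, Ferraro — 2 pairwise wins.

2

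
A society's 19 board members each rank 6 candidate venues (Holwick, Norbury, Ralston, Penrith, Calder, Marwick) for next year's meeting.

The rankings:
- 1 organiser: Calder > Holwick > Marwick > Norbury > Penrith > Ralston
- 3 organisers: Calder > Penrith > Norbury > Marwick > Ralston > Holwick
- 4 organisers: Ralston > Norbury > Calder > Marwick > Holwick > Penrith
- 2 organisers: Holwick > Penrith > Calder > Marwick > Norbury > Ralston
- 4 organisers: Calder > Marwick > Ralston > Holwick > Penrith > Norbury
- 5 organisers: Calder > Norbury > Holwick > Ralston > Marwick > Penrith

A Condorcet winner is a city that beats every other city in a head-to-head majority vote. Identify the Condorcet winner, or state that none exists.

Calder

Pairwise majorities:
Holwick vs Norbury: 1+2+4 = 7 for Holwick, 12 for Norbury — Norbury by 12–7.
Holwick vs Ralston: 8 to 11, Ralston.
Holwick vs Penrith: 1+4+2+4+5 = 16 for Holwick, 3 for Penrith — Holwick by 16–3.
Holwick vs Calder: Holwick is ranked higher on 2 ballots, Calder on 17. Calder wins 17–2.
Holwick vs Marwick: Holwick preferred on 1+2+5 = 8 ballots; Marwick wins 11–8.
Norbury vs Ralston: 1+3+2+5 = 11 for Norbury, 8 for Ralston — Norbury by 11–8.
Norbury vs Penrith: 1+4+5 = 10 for Norbury, 9 for Penrith — Norbury by 10–9.
Norbury vs Calder: Norbury preferred on 4 ballots; Calder wins 15–4.
Norbury vs Marwick: 3+4+5 = 12 for Norbury, 7 for Marwick — Norbury by 12–7.
Ralston vs Penrith: 13 to 6, Ralston.
Ralston vs Calder: Ralston preferred on 4 ballots; Calder wins 15–4.
Ralston vs Marwick: 4+5 = 9 for Ralston, 10 for Marwick — Marwick by 10–9.
Penrith vs Calder: Penrith is ranked higher on 2 ballots, Calder on 17. Calder wins 17–2.
Penrith vs Marwick: Penrith is ranked higher on 3+2 = 5 ballots, Marwick on 14. Marwick wins 14–5.
Calder vs Marwick: 1+3+4+2+4+5 = 19 for Calder, 0 for Marwick — Calder by 19–0.
Calder wins every pairwise contest, so Calder is the Condorcet winner.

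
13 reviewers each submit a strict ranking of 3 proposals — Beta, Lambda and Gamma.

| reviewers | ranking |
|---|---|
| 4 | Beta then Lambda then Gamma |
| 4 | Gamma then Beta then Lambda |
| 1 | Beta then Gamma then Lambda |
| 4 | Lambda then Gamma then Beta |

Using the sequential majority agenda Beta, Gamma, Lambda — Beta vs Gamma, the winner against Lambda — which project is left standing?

Round 1: Beta vs Gamma — 5–8, Gamma advances.
Round 2: Gamma vs Lambda — 5–8, Lambda advances.
The agenda winner is Lambda.

Lambda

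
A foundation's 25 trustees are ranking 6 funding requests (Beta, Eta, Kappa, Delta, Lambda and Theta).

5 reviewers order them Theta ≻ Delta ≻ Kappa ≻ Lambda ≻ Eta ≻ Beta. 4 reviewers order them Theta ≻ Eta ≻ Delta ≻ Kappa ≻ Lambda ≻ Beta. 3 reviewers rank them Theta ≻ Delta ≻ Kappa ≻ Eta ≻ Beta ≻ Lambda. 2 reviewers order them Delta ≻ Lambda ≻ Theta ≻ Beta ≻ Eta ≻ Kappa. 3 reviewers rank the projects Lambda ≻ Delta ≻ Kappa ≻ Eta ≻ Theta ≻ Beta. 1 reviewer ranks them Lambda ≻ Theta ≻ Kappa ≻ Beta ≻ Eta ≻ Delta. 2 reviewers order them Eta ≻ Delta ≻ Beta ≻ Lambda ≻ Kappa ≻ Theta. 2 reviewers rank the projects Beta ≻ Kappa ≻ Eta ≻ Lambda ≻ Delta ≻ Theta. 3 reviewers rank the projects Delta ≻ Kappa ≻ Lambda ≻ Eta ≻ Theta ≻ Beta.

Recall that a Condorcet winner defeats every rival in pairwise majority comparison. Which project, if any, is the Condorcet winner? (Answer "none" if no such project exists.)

none

Head-to-head results (25 reviewers):
Beta vs Eta: 2+1+2 = 5 for Beta, 20 for Eta — Eta by 20–5.
Beta vs Kappa: 6 to 19, Kappa.
Beta vs Delta: Beta is ranked higher on 1+2 = 3 ballots, Delta on 22. Delta wins 22–3.
Beta vs Lambda: Beta preferred on 3+2+2 = 7 ballots; Lambda wins 18–7.
Beta vs Theta: 2+2 = 4 for Beta, 21 for Theta — Theta by 21–4.
Eta vs Kappa: 8 to 17, Kappa.
Eta vs Delta: Eta preferred on 4+1+2+2 = 9 ballots; Delta wins 16–9.
Eta vs Lambda: 4+3+2+2 = 11 for Eta, 14 for Lambda — Lambda by 14–11.
Eta vs Theta: 3+2+2+3 = 10 for Eta, 15 for Theta — Theta by 15–10.
Kappa vs Delta: Kappa preferred on 1+2 = 3 ballots; Delta wins 22–3.
Kappa vs Lambda: 17 to 8, Kappa.
Kappa vs Theta: Kappa is ranked higher on 3+2+2+3 = 10 ballots, Theta on 15. Theta wins 15–10.
Delta vs Lambda: Delta preferred on 5+4+3+2+2+3 = 19 ballots; Delta wins 19–6.
Delta vs Theta: 12 to 13, Theta.
Lambda vs Theta: 13 to 12, Lambda.
No project is unbeaten: Beta loses to Eta; Eta loses to Kappa; Kappa loses to Delta; Delta loses to Theta; Lambda loses to Kappa; Theta loses to Lambda. In particular Kappa → Lambda → Theta → Kappa is a majority cycle — no Condorcet winner exists.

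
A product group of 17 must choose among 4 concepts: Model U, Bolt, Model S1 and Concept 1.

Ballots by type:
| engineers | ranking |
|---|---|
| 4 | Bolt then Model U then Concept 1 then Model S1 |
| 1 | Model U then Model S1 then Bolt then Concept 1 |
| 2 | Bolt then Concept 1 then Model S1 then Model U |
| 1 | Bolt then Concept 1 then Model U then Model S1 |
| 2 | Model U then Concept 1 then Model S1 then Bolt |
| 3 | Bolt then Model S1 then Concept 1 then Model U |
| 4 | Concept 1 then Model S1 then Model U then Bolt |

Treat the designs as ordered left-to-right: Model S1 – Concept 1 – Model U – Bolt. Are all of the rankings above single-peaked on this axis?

no

Axis positions: Model S1=1, Concept 1=2, Model U=3, Bolt=4.
Type 1 (peak Bolt at position 4): ranking walks positions 4-3-2-1, expanding outward from the peak — single-peaked.
Type 2: ranking walks positions 3-1-4-2; Model S1 is ranked above Concept 1 even though Concept 1 lies between Model S1 and the peak Model U on the axis — preferences dip and rise again. Not single-peaked.
Type 3: ranking walks positions 4-2-1-3; Concept 1 is ranked above Model U even though Model U lies between Concept 1 and the peak Bolt on the axis — preferences dip and rise again. Not single-peaked.
Type 4: ranking walks positions 4-2-3-1; Concept 1 is ranked above Model U even though Model U lies between Concept 1 and the peak Bolt on the axis — preferences dip and rise again. Not single-peaked.
Type 5 (peak Model U at position 3): ranking walks positions 3-2-1-4, expanding outward from the peak — single-peaked.
Type 6: ranking walks positions 4-1-2-3; Model S1 is ranked above Model U even though Model U lies between Model S1 and the peak Bolt on the axis — preferences dip and rise again. Not single-peaked.
Type 7 (peak Concept 1 at position 2): ranking walks positions 2-1-3-4, expanding outward from the peak — single-peaked.
Type 2 violates single-peakedness, so the profile is not single-peaked on this axis.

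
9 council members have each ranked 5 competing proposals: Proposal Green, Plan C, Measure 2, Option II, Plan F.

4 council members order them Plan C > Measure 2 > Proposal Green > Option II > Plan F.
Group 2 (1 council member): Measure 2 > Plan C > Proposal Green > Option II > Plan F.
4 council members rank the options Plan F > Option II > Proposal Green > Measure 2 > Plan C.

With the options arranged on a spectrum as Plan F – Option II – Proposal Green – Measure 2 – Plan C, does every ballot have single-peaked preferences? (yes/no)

yes

Axis positions: Plan F=1, Option II=2, Proposal Green=3, Measure 2=4, Plan C=5.
Group 1 (peak Plan C at position 5): ranking walks positions 5-4-3-2-1, expanding outward from the peak — single-peaked.
Group 2 (peak Measure 2 at position 4): ranking walks positions 4-5-3-2-1, expanding outward from the peak — single-peaked.
Group 3 (peak Plan F at position 1): ranking walks positions 1-2-3-4-5, expanding outward from the peak — single-peaked.
Every ranking is single-peaked on this axis.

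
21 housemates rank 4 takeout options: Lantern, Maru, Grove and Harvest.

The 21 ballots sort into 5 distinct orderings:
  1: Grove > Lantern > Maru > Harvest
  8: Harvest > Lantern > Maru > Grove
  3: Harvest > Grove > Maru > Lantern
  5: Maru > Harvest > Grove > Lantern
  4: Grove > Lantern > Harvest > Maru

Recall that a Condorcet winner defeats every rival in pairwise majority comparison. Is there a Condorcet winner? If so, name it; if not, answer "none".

Head-to-head results (21 friends):
Lantern–Maru: Lantern 13–8.
Lantern–Grove: Grove 13–8.
Lantern vs Harvest: Harvest, 16–5.
Maru–Grove: Maru 13–8.
Maru vs Harvest: Harvest wins 15–6.
Grove vs Harvest: Harvest wins 16–5.
Only Harvest has no losses; Harvest is the Condorcet winner.

Harvest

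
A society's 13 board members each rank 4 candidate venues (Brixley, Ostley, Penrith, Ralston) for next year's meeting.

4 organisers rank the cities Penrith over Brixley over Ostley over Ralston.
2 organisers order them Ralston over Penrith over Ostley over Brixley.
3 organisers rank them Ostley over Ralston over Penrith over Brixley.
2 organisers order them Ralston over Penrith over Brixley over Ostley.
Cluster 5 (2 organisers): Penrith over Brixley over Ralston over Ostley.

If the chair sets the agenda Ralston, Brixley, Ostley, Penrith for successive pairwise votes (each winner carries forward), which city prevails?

Penrith

Round 1: Ralston vs Brixley — 7–6, Ralston advances.
Round 2: Ralston vs Ostley — 6–7, Ostley advances.
Round 3: Ostley vs Penrith — 3–10, Penrith advances.
Penrith survives the agenda.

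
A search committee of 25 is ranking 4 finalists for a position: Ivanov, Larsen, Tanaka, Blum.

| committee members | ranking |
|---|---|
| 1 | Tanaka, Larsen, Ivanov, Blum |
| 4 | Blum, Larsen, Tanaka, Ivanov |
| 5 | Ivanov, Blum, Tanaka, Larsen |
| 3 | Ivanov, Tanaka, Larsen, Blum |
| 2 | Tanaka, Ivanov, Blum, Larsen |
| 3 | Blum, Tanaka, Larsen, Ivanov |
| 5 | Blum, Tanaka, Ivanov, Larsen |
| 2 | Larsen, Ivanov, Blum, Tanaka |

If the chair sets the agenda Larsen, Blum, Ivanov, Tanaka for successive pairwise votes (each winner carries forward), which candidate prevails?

Round 1: Larsen vs Blum — 6–19, Blum advances.
Round 2: Blum vs Ivanov — 12–13, Ivanov advances.
Round 3: Ivanov vs Tanaka — 10–15, Tanaka advances.
The agenda winner is Tanaka.

Tanaka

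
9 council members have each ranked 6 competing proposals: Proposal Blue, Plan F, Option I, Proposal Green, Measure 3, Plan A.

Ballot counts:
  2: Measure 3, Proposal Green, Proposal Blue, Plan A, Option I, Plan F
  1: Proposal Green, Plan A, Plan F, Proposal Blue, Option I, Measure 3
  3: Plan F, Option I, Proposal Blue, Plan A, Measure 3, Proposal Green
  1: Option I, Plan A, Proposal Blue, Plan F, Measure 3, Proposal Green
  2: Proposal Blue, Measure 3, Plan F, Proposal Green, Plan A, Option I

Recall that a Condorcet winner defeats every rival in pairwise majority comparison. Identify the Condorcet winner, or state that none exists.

Head-to-head results (9 council members):
Proposal Blue vs Plan F: Proposal Blue wins 5–4.
Proposal Blue vs Option I: Proposal Blue, 5–4.
Proposal Blue vs Proposal Green: Proposal Blue wins 6–3.
Proposal Blue vs Measure 3: Proposal Blue, 7–2.
Proposal Blue vs Plan A: Proposal Blue, 7–2.
Plan F vs Option I: Plan F, 6–3.
Plan F vs Proposal Green: Plan F wins 6–3.
Plan F vs Measure 3: Plan F, 5–4.
Plan F vs Plan A: Plan F wins 5–4.
Option I–Proposal Green: Proposal Green 5–4.
Option I vs Measure 3: Option I, 5–4.
Option I vs Plan A: Plan A wins 5–4.
Proposal Green vs Measure 3: Measure 3 wins 8–1.
Proposal Green–Plan A: Proposal Green 5–4.
Measure 3 vs Plan A: Plan A wins 5–4.
Proposal Blue wins every pairwise contest, so Proposal Blue is the Condorcet winner.

Proposal Blue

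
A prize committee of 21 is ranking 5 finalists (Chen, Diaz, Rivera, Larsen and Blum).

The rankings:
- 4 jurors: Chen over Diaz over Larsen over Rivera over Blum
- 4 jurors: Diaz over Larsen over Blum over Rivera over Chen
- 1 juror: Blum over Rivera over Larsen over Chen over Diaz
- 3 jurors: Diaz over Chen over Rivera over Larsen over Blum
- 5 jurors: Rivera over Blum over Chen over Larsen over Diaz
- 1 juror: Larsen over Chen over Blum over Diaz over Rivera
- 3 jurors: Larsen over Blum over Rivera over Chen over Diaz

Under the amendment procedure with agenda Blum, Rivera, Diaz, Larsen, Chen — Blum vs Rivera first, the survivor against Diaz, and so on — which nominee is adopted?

Chen

Round 1: Blum vs Rivera — 9–12, Rivera advances.
Round 2: Rivera vs Diaz — 9–12, Diaz advances.
Round 3: Diaz vs Larsen — 11–10, Diaz advances.
Round 4: Diaz vs Chen — 7–14, Chen advances.
The agenda winner is Chen.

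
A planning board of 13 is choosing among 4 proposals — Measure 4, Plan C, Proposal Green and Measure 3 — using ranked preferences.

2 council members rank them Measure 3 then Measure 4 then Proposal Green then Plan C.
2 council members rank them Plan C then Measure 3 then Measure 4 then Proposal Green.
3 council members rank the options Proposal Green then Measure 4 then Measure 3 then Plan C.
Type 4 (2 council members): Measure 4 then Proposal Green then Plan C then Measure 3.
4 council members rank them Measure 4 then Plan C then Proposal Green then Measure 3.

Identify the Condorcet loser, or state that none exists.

Pairwise majorities:
Measure 4 vs Plan C: Measure 4 is ranked higher on 2+3+2+4 = 11 ballots, Plan C on 2. Measure 4 wins 11–2.
Measure 4 vs Proposal Green: Measure 4 wins 10–3.
Measure 4–Measure 3: Measure 4 9–4.
Plan C vs Proposal Green: Proposal Green, 7–6.
Plan C vs Measure 3: Plan C is ranked higher on 2+2+4 = 8 ballots, Measure 3 on 5. Plan C wins 8–5.
Proposal Green–Measure 3: Proposal Green 9–4.
Measure 3 is beaten in every head-to-head and is the Condorcet loser.

Measure 3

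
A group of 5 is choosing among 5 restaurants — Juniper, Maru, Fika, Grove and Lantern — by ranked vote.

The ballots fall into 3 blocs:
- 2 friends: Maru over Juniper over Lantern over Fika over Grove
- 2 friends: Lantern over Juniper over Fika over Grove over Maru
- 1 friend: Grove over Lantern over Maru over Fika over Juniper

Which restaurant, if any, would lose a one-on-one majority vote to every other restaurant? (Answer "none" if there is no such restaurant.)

Head-to-head results (5 friends):
Juniper vs Maru: Juniper is ranked higher on 2 ballots, Maru on 3. Maru wins 3–2.
Juniper vs Fika: Juniper is ranked higher on 2+2 = 4 ballots, Fika on 1. Juniper wins 4–1.
Juniper vs Grove: Juniper wins 4–1.
Juniper vs Lantern: Juniper preferred on 2 ballots; Lantern wins 3–2.
Maru vs Fika: Maru, 3–2.
Maru vs Grove: Maru preferred on 2 ballots; Grove wins 3–2.
Maru vs Lantern: Lantern, 3–2.
Fika vs Grove: Fika wins 4–1.
Fika vs Lantern: Fika preferred on 0 ballots; Lantern wins 5–0.
Grove vs Lantern: Lantern wins 4–1.
No restaurant is winless: Juniper beats Fika; Maru beats Juniper; Fika beats Grove; Grove beats Maru; Lantern beats Juniper. There is no Condorcet loser.

none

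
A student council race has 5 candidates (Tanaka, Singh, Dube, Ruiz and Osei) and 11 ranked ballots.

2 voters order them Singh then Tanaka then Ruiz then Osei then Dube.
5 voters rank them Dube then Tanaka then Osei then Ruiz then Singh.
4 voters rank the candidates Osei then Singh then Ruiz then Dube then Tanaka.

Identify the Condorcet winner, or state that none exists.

Pairwise majorities:
Tanaka vs Singh: Singh, 6–5.
Tanaka vs Dube: Dube, 9–2.
Tanaka vs Ruiz: Tanaka, 7–4.
Tanaka–Osei: Tanaka 7–4.
Singh vs Dube: Singh wins 6–5.
Singh–Ruiz: Singh 6–5.
Singh vs Osei: Osei wins 9–2.
Dube vs Ruiz: Ruiz, 6–5.
Dube–Osei: Osei 6–5.
Ruiz vs Osei: Osei wins 9–2.
No candidate is unbeaten: Tanaka loses to Singh; Singh loses to Osei; Dube loses to Singh; Ruiz loses to Tanaka; Osei loses to Tanaka. In particular Tanaka beats Ruiz beats Dube beats Tanaka is a majority cycle — no Condorcet winner exists.

none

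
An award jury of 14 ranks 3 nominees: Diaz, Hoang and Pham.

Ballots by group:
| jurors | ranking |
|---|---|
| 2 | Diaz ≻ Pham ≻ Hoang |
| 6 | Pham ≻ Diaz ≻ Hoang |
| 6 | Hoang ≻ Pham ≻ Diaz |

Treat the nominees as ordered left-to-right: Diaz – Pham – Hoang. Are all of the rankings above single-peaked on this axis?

Axis positions: Diaz=1, Pham=2, Hoang=3.
Group 1 (peak Diaz at position 1): ranking walks positions 1-2-3, expanding outward from the peak — single-peaked.
Group 2 (peak Pham at position 2): ranking walks positions 2-1-3, expanding outward from the peak — single-peaked.
Group 3 (peak Hoang at position 3): ranking walks positions 3-2-1, expanding outward from the peak — single-peaked.
Every ranking is single-peaked on this axis.

yes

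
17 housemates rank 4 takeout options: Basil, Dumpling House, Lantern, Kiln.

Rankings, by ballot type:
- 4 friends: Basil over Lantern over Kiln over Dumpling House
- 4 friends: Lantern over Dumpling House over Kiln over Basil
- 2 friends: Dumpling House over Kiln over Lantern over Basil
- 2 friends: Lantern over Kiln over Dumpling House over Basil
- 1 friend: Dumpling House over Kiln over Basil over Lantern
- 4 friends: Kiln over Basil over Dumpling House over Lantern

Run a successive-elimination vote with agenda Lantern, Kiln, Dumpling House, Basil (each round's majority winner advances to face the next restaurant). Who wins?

Basil

Round 1: Lantern vs Kiln — 10–7, Lantern advances.
Round 2: Lantern vs Dumpling House — 10–7, Lantern advances.
Round 3: Lantern vs Basil — 8–9, Basil advances.
Basil survives the agenda.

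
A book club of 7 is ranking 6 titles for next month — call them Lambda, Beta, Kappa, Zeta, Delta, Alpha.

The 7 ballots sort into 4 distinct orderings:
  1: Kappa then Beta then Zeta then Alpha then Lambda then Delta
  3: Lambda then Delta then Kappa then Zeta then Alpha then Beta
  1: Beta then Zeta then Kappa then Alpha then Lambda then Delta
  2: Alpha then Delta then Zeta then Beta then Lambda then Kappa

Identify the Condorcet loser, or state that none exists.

Pairwise majorities:
Lambda vs Beta: 3 to 4, Beta.
Lambda vs Kappa: Lambda is ranked higher on 3+2 = 5 ballots, Kappa on 2. Lambda wins 5–2.
Lambda–Zeta: Zeta 4–3.
Lambda–Delta: Lambda 5–2.
Lambda–Alpha: Alpha 4–3.
Beta vs Kappa: Beta preferred on 1+2 = 3 ballots; Kappa wins 4–3.
Beta vs Zeta: 2 to 5, Zeta.
Beta vs Delta: Beta preferred on 1+1 = 2 ballots; Delta wins 5–2.
Beta vs Alpha: 1+1 = 2 for Beta, 5 for Alpha — Alpha by 5–2.
Kappa vs Zeta: Kappa preferred on 1+3 = 4 ballots; Kappa wins 4–3.
Kappa vs Delta: Delta, 5–2.
Kappa vs Alpha: 5 to 2, Kappa.
Zeta vs Delta: Delta wins 5–2.
Zeta vs Alpha: Zeta is ranked higher on 1+3+1 = 5 ballots, Alpha on 2. Zeta wins 5–2.
Delta vs Alpha: Delta is ranked higher on 3 ballots, Alpha on 4. Alpha wins 4–3.
Every book wins at least one matchup (Lambda beats Kappa; Beta beats Lambda; Kappa beats Beta; Zeta beats Lambda; Delta beats Beta; Alpha beats Lambda), so there is no Condorcet loser.

none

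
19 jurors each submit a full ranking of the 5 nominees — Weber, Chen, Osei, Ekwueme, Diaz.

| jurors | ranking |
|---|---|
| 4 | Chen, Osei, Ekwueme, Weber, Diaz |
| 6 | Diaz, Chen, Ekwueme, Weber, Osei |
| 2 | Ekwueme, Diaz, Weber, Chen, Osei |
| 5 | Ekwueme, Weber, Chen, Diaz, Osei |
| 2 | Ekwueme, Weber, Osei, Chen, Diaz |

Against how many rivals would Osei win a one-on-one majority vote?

Osei against each rival (19 jurors):
Osei vs Weber: Weber wins 15–4.
Osei vs Chen: Chen wins 17–2.
Osei vs Ekwueme: Ekwueme wins 15–4.
Osei vs Diaz: 4+2 = 6 for Osei, 13 for Diaz — Diaz by 13–6.
Osei beats no one; loses to Weber, Chen, Ekwueme, Diaz — 0 pairwise wins.

0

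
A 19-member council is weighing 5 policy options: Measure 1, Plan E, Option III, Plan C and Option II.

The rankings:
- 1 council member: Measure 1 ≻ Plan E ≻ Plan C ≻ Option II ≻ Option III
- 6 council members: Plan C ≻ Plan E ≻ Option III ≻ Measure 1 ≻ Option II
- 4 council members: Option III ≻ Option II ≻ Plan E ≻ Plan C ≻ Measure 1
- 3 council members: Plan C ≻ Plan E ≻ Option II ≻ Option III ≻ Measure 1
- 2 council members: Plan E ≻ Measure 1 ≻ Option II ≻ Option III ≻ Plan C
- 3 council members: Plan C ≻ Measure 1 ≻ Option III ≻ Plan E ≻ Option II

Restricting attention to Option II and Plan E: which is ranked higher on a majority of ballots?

Plan E

Ballots ranking Option II above Plan E: 4.
Ballots ranking Plan E above Option II: 19 − 4 = 15.
Plan E wins the head-to-head 15–4.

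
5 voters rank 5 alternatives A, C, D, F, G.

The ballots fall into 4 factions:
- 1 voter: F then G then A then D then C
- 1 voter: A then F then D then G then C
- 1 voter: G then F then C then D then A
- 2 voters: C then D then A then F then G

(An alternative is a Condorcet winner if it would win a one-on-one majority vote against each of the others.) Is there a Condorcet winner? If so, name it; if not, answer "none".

Pairwise majorities:
A vs C: A is ranked higher on 1+1 = 2 ballots, C on 3. C wins 3–2.
A vs D: 1+1 = 2 for A, 3 for D — D by 3–2.
A vs F: 1+2 = 3 for A, 2 for F — A by 3–2.
A vs G: 1+2 = 3 for A, 2 for G — A by 3–2.
C vs D: C is ranked higher on 1+2 = 3 ballots, D on 2. C wins 3–2.
C vs F: 2 to 3, F.
C vs G: 2 for C, 3 for G — G by 3–2.
D vs F: 2 to 3, F.
D vs G: D preferred on 1+2 = 3 ballots; D wins 3–2.
F vs G: 4 to 1, F.
Each alternative drops at least one matchup (A loses to C; C loses to F; D loses to C; F loses to A; G loses to A); the cycle A beats F beats C beats A rules out a Condorcet winner.

none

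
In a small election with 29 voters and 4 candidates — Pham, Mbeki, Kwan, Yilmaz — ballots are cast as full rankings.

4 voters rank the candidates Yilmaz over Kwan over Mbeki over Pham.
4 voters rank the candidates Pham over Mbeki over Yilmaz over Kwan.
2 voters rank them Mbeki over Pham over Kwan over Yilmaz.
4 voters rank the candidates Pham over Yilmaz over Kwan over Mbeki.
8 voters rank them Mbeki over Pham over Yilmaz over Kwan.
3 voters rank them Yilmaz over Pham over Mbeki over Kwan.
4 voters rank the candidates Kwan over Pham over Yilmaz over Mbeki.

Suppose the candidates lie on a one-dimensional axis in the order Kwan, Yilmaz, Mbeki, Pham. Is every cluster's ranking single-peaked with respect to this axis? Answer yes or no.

Axis positions: Kwan=1, Yilmaz=2, Mbeki=3, Pham=4.
Cluster 1 (peak Yilmaz at position 2): ranking walks positions 2-1-3-4, expanding outward from the peak — single-peaked.
Cluster 2 (peak Pham at position 4): ranking walks positions 4-3-2-1, expanding outward from the peak — single-peaked.
Cluster 3: ranking walks positions 3-4-1-2; Kwan is ranked above Yilmaz even though Yilmaz lies between Kwan and the peak Mbeki on the axis — preferences dip and rise again. Not single-peaked.
Cluster 4: ranking walks positions 4-2-1-3; Yilmaz is ranked above Mbeki even though Mbeki lies between Yilmaz and the peak Pham on the axis — preferences dip and rise again. Not single-peaked.
Cluster 5 (peak Mbeki at position 3): ranking walks positions 3-4-2-1, expanding outward from the peak — single-peaked.
Cluster 6: ranking walks positions 2-4-3-1; Pham is ranked above Mbeki even though Mbeki lies between Pham and the peak Yilmaz on the axis — preferences dip and rise again. Not single-peaked.
Cluster 7: ranking walks positions 1-4-2-3; Pham is ranked above Yilmaz even though Yilmaz lies between Pham and the peak Kwan on the axis — preferences dip and rise again. Not single-peaked.
Cluster 3 violates single-peakedness, so the profile is not single-peaked on this axis.

no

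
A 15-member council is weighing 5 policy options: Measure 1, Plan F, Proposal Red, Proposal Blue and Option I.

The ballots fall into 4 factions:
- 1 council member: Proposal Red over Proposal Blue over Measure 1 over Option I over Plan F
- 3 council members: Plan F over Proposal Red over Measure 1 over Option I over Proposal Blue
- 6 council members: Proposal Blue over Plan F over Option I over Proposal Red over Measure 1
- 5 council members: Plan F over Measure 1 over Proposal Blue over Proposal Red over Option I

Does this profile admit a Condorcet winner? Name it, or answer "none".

Pairwise majorities:
Measure 1 vs Plan F: Plan F wins 14–1.
Measure 1 vs Proposal Red: Measure 1 is ranked higher on 5 ballots, Proposal Red on 10. Proposal Red wins 10–5.
Measure 1 vs Proposal Blue: Measure 1 is ranked higher on 3+5 = 8 ballots, Proposal Blue on 7. Measure 1 wins 8–7.
Measure 1 vs Option I: 1+3+5 = 9 for Measure 1, 6 for Option I — Measure 1 by 9–6.
Plan F vs Proposal Red: Plan F preferred on 3+6+5 = 14 ballots; Plan F wins 14–1.
Plan F vs Proposal Blue: Plan F, 8–7.
Plan F vs Option I: Plan F, 14–1.
Proposal Red vs Proposal Blue: Proposal Blue wins 11–4.
Proposal Red vs Option I: Proposal Red wins 9–6.
Proposal Blue vs Option I: 1+6+5 = 12 for Proposal Blue, 3 for Option I — Proposal Blue by 12–3.
Plan F beats each of Measure 1, Proposal Red, Proposal Blue, Option I — Plan F is the Condorcet winner.

Plan F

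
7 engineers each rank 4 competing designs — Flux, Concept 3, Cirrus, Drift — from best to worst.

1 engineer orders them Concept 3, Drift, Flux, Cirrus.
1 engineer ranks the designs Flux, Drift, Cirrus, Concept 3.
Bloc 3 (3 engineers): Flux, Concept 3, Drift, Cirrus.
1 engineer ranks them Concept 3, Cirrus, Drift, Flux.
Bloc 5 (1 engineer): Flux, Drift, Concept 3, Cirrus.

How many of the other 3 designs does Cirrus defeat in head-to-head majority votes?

Cirrus against each rival (7 engineers):
Cirrus vs Flux: 1 to 6, Flux.
Cirrus vs Concept 3: Concept 3, 6–1.
Cirrus–Drift: Drift 6–1.
Cirrus beats no one; loses to Flux, Concept 3, Drift — 0 pairwise wins.

0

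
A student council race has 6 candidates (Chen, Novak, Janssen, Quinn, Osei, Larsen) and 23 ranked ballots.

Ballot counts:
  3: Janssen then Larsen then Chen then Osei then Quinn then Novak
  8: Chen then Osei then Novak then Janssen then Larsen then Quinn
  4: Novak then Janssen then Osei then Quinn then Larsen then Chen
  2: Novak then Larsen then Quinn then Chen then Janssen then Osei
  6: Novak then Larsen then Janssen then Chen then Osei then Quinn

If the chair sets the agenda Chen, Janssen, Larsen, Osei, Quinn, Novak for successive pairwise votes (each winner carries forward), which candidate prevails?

Round 1: Chen vs Janssen — 10–13, Janssen advances.
Round 2: Janssen vs Larsen — 15–8, Janssen advances.
Round 3: Janssen vs Osei — 15–8, Janssen advances.
Round 4: Janssen vs Quinn — 21–2, Janssen advances.
Round 5: Janssen vs Novak — 3–20, Novak advances.
Novak survives the agenda.

Novak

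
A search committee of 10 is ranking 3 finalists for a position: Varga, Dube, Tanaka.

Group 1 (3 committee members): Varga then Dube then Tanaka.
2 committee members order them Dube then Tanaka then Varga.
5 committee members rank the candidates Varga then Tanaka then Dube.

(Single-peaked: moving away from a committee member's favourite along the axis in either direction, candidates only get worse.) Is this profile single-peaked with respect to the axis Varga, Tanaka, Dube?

Axis positions: Varga=1, Tanaka=2, Dube=3.
Group 1: ranking walks positions 1-3-2; Dube is ranked above Tanaka even though Tanaka lies between Dube and the peak Varga on the axis — preferences dip and rise again. Not single-peaked.
Group 2 (peak Dube at position 3): ranking walks positions 3-2-1, expanding outward from the peak — single-peaked.
Group 3 (peak Varga at position 1): ranking walks positions 1-2-3, expanding outward from the peak — single-peaked.
Group 1 violates single-peakedness, so the profile is not single-peaked on this axis.

no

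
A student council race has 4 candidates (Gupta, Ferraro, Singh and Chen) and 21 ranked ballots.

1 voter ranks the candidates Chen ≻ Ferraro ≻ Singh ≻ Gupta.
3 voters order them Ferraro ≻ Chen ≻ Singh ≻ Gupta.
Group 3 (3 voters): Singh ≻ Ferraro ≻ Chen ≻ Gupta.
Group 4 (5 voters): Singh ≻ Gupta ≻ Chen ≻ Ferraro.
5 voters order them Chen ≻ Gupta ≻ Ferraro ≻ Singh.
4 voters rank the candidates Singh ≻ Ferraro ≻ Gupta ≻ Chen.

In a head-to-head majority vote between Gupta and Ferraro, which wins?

Ballots ranking Gupta above Ferraro: 5 + 5 = 10.
Ballots ranking Ferraro above Gupta: 21 − 10 = 11.
Ferraro wins the head-to-head 11–10.

Ferraro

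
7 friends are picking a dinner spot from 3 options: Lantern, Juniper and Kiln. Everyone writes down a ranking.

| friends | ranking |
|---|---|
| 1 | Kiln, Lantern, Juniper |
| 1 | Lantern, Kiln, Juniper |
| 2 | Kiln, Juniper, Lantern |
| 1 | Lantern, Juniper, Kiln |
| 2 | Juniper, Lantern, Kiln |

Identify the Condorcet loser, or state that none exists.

Head-to-head results (7 friends):
Lantern vs Juniper: 3 to 4, Juniper.
Lantern vs Kiln: Lantern is ranked higher on 1+1+2 = 4 ballots, Kiln on 3. Lantern wins 4–3.
Juniper–Kiln: Kiln 4–3.
Each restaurant has at least one pairwise win (Lantern beats Kiln; Juniper beats Lantern; Kiln beats Juniper) — no Condorcet loser.

none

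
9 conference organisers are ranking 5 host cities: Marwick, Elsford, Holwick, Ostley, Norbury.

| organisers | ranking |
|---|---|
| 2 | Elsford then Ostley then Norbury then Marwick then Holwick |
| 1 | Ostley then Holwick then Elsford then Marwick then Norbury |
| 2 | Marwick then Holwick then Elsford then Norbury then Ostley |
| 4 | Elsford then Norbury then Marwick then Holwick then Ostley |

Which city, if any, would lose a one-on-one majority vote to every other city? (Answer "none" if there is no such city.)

Ostley

Head-to-head results (9 organisers):
Marwick vs Elsford: Marwick preferred on 2 ballots; Elsford wins 7–2.
Marwick vs Holwick: Marwick wins 8–1.
Marwick vs Ostley: Marwick wins 6–3.
Marwick vs Norbury: 1+2 = 3 for Marwick, 6 for Norbury — Norbury by 6–3.
Elsford vs Holwick: Elsford, 6–3.
Elsford vs Ostley: 8 to 1, Elsford.
Elsford vs Norbury: 9 to 0, Elsford.
Holwick vs Ostley: Holwick wins 6–3.
Holwick vs Norbury: 3 to 6, Norbury.
Ostley vs Norbury: 2+1 = 3 for Ostley, 6 for Norbury — Norbury by 6–3.
Only Ostley has no wins; Ostley is the Condorcet loser.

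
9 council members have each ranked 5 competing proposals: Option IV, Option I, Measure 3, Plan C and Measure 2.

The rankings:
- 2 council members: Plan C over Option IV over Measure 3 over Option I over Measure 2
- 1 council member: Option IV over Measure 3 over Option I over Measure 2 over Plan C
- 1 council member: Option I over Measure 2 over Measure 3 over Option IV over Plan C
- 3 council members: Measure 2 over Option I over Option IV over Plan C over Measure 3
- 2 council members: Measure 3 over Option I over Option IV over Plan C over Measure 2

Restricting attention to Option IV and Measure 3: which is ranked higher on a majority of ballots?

Ballots ranking Option IV above Measure 3: 2 + 1 + 3 = 6.
Ballots ranking Measure 3 above Option IV: 9 − 6 = 3.
Option IV wins the head-to-head 6–3.

Option IV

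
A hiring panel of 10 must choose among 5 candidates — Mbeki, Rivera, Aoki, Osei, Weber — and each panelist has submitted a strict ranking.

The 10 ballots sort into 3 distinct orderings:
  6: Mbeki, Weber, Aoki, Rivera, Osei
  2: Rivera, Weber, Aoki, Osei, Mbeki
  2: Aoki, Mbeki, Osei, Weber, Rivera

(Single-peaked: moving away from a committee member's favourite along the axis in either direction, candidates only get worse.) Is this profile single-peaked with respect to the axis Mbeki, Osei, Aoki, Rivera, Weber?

Axis positions: Mbeki=1, Osei=2, Aoki=3, Rivera=4, Weber=5.
Cluster 1: ranking walks positions 1-5-3-4-2; Weber is ranked above Osei even though Osei lies between Weber and the peak Mbeki on the axis — preferences dip and rise again. Not single-peaked.
Cluster 2 (peak Rivera at position 4): ranking walks positions 4-5-3-2-1, expanding outward from the peak — single-peaked.
Cluster 3: ranking walks positions 3-1-2-5-4; Mbeki is ranked above Osei even though Osei lies between Mbeki and the peak Aoki on the axis — preferences dip and rise again. Not single-peaked.
Cluster 1 violates single-peakedness, so the profile is not single-peaked on this axis.

no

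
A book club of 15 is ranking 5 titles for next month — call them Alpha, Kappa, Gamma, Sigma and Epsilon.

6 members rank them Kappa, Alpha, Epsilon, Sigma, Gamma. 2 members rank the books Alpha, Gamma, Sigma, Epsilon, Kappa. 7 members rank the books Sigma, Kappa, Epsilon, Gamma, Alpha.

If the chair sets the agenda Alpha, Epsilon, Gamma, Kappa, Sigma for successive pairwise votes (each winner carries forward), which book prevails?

Round 1: Alpha vs Epsilon — 8–7, Alpha advances.
Round 2: Alpha vs Gamma — 8–7, Alpha advances.
Round 3: Alpha vs Kappa — 2–13, Kappa advances.
Round 4: Kappa vs Sigma — 6–9, Sigma advances.
Sigma survives the agenda.

Sigma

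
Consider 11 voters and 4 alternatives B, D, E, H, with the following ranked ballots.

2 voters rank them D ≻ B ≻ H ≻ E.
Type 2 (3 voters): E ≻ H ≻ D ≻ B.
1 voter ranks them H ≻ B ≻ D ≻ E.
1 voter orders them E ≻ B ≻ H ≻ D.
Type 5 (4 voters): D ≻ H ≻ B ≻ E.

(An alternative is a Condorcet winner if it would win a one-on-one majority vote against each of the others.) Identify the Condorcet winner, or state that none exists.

D

Check each pair by majority over 11 ballots:
B vs D: B is ranked higher on 1+1 = 2 ballots, D on 9. D wins 9–2.
B vs E: B preferred on 2+1+4 = 7 ballots; B wins 7–4.
B vs H: B is ranked higher on 2+1 = 3 ballots, H on 8. H wins 8–3.
D vs E: 7 to 4, D.
D vs H: D preferred on 2+4 = 6 ballots; D wins 6–5.
E vs H: E is ranked higher on 3+1 = 4 ballots, H on 7. H wins 7–4.
D wins every pairwise contest, so D is the Condorcet winner.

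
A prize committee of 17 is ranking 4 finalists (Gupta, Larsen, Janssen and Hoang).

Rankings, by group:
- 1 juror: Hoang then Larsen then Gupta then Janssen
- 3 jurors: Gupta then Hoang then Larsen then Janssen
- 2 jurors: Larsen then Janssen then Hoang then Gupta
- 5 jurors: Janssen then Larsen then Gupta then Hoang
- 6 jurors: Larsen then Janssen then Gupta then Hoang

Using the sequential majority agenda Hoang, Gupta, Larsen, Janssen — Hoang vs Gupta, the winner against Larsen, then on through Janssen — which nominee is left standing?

Larsen

Round 1: Hoang vs Gupta — 3–14, Gupta advances.
Round 2: Gupta vs Larsen — 3–14, Larsen advances.
Round 3: Larsen vs Janssen — 12–5, Larsen advances.
Larsen survives the agenda.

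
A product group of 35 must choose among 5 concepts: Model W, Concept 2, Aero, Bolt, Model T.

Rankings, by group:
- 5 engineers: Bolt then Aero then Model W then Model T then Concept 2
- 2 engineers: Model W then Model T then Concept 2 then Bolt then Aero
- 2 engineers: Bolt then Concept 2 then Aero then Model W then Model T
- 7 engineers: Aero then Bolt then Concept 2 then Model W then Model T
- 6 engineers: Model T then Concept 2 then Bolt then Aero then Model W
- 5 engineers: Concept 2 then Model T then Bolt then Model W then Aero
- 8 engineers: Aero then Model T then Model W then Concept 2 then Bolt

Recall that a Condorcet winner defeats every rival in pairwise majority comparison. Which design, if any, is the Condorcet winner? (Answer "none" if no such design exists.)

none

Head-to-head results (35 engineers):
Model W vs Concept 2: Model W preferred on 5+2+8 = 15 ballots; Concept 2 wins 20–15.
Model W vs Aero: Model W preferred on 2+5 = 7 ballots; Aero wins 28–7.
Model W vs Bolt: 2+8 = 10 for Model W, 25 for Bolt — Bolt by 25–10.
Model W vs Model T: 16 to 19, Model T.
Concept 2 vs Aero: Concept 2 is ranked higher on 2+2+6+5 = 15 ballots, Aero on 20. Aero wins 20–15.
Concept 2 vs Bolt: Concept 2 preferred on 2+6+5+8 = 21 ballots; Concept 2 wins 21–14.
Concept 2 vs Model T: Concept 2 preferred on 2+7+5 = 14 ballots; Model T wins 21–14.
Aero vs Bolt: 15 to 20, Bolt.
Aero vs Model T: Aero is ranked higher on 5+2+7+8 = 22 ballots, Model T on 13. Aero wins 22–13.
Bolt vs Model T: 5+2+7 = 14 for Bolt, 21 for Model T — Model T by 21–14.
Every design loses at least once (Model W loses to Concept 2; Concept 2 loses to Aero; Aero loses to Bolt; Bolt loses to Concept 2; Model T loses to Aero). The majority relation contains the cycle Concept 2 → Bolt → Aero → Concept 2, so there is no Condorcet winner.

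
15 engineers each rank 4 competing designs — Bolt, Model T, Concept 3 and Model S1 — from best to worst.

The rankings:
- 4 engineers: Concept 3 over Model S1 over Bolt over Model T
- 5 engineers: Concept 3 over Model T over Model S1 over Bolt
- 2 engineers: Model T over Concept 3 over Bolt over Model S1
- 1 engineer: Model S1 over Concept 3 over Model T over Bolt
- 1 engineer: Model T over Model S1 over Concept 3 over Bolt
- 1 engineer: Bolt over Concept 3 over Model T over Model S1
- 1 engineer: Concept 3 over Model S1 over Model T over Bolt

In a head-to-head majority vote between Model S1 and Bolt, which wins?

Ballots ranking Model S1 above Bolt: 4 + 5 + 1 + 1 + 1 = 12.
Ballots ranking Bolt above Model S1: 15 − 12 = 3.
Model S1 wins the head-to-head 12–3.

Model S1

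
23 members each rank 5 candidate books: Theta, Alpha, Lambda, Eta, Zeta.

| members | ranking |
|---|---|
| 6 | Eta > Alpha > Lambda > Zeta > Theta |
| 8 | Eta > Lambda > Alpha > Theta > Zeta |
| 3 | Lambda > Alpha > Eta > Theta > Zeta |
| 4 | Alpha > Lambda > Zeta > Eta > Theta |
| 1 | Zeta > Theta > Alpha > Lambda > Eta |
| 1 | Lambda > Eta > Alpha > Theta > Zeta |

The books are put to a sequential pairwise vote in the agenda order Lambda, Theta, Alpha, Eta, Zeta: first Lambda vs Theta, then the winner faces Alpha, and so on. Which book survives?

Eta

Round 1: Lambda vs Theta — 22–1, Lambda advances.
Round 2: Lambda vs Alpha — 12–11, Lambda advances.
Round 3: Lambda vs Eta — 9–14, Eta advances.
Round 4: Eta vs Zeta — 18–5, Eta advances.
Eta survives the agenda.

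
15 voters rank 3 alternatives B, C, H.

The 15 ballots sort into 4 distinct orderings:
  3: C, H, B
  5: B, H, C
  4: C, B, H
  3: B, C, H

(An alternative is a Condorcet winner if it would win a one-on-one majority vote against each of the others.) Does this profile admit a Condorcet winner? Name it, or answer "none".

Check each pair by majority over 15 ballots:
B–C: B 8–7.
B–H: B 12–3.
C vs H: C wins 10–5.
B beats each of C, H — B is the Condorcet winner.

B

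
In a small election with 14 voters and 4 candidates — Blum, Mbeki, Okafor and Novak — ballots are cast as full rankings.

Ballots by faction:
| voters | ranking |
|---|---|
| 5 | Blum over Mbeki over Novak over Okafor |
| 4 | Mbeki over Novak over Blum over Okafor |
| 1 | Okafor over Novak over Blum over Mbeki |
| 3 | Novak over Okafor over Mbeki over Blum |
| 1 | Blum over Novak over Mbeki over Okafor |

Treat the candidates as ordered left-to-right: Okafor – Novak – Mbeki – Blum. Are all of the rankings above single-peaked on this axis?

Axis positions: Okafor=1, Novak=2, Mbeki=3, Blum=4.
Faction 1 (peak Blum at position 4): ranking walks positions 4-3-2-1, expanding outward from the peak — single-peaked.
Faction 2 (peak Mbeki at position 3): ranking walks positions 3-2-4-1, expanding outward from the peak — single-peaked.
Faction 3: ranking walks positions 1-2-4-3; Blum is ranked above Mbeki even though Mbeki lies between Blum and the peak Okafor on the axis — preferences dip and rise again. Not single-peaked.
Faction 4 (peak Novak at position 2): ranking walks positions 2-1-3-4, expanding outward from the peak — single-peaked.
Faction 5: ranking walks positions 4-2-3-1; Novak is ranked above Mbeki even though Mbeki lies between Novak and the peak Blum on the axis — preferences dip and rise again. Not single-peaked.
Faction 3 violates single-peakedness, so the profile is not single-peaked on this axis.

no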